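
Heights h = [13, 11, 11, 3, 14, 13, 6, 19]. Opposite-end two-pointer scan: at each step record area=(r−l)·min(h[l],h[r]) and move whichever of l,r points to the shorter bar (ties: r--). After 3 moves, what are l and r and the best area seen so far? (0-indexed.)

l=3, r=7, best area=91

l=0 r=7: min(13,19)*7=91 best=91 *, l++
l=1 r=7: min(11,19)*6=66 best=91, l++
l=2 r=7: min(11,19)*5=55 best=91, l++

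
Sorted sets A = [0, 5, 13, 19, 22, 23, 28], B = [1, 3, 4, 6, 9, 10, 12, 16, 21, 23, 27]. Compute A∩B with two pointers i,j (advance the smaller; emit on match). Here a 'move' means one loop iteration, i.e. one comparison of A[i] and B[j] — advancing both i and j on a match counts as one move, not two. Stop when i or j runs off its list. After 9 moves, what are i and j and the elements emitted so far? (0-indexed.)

i=2, j=7, emitted=[]

i=0 j=0: 0<1, i++
i=1 j=0: 5>1, j++
i=1 j=1: 5>3, j++
i=1 j=2: 5>4, j++
i=1 j=3: 5<6, i++
i=2 j=3: 13>6, j++
i=2 j=4: 13>9, j++
i=2 j=5: 13>10, j++
i=2 j=6: 13>12, j++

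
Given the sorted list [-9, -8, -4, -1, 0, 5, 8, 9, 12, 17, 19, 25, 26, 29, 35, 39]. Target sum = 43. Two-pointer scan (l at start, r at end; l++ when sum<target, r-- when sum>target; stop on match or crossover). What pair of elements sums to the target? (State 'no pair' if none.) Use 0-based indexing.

(8, 35)

[0,15] -9+39=30 <43 → l++
[1,15] -8+39=31 <43 → l++
[2,15] -4+39=35 <43 → l++
[3,15] -1+39=38 <43 → l++
[4,15] 0+39=39 <43 → l++
[5,15] 5+39=44 >43 → r--
[5,14] 5+35=40 <43 → l++
[6,14] 8+35=43 → found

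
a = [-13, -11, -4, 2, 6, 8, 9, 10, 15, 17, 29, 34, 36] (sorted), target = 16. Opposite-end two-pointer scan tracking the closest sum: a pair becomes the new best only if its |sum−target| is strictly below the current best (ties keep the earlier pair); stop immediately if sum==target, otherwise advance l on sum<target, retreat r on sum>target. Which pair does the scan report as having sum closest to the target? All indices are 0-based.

pair (-13, 29) with sum 16 (|Δ|=0)

[0,12] -13+36=23 d=7 * → r--
[0,11] -13+34=21 d=5 * → r--
[0,10] -13+29=16 d=0 * → stop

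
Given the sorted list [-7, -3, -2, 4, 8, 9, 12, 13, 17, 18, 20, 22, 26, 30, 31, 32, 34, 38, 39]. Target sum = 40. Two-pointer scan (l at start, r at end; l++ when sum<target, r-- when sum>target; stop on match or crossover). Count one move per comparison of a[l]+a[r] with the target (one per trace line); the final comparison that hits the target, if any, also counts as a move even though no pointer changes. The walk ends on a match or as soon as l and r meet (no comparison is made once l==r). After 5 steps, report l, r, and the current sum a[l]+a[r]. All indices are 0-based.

[0,18] -7+39=32 <40 → l++
[1,18] -3+39=36 <40 → l++
[2,18] -2+39=37 <40 → l++
[3,18] 4+39=43 >40 → r--
[3,17] 4+38=42 >40 → r--

l=3, r=16, sum=38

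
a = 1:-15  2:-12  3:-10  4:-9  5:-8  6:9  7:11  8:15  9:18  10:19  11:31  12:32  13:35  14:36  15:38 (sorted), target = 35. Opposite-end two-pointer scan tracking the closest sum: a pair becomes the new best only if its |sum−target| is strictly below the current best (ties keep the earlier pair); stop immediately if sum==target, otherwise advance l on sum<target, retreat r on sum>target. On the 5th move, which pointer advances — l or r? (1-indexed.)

[1,15] -15+38=23 d=12 * → l++
[2,15] -12+38=26 d=9 * → l++
[3,15] -10+38=28 d=7 * → l++
[4,15] -9+38=29 d=6 * → l++
[5,15] -8+38=30 d=5 * → l++

l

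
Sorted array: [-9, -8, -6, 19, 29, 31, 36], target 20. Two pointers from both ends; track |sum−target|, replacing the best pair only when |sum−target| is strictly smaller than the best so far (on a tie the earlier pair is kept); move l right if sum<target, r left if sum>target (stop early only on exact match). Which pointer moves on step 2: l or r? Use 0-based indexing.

[0,6] -9+36=27 d=7 * → r--
[0,5] -9+31=22 d=2 * → r--

r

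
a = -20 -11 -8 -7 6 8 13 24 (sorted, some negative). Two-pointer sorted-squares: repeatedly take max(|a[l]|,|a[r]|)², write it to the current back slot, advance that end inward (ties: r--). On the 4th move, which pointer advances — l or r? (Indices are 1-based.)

l=1 r=8: |-20|<=|24| out[8]=576, r--
l=1 r=7: |-20|>|13| out[7]=400, l++
l=2 r=7: |-11|<=|13| out[6]=169, r--
l=2 r=6: |-11|>|8| out[5]=121, l++

l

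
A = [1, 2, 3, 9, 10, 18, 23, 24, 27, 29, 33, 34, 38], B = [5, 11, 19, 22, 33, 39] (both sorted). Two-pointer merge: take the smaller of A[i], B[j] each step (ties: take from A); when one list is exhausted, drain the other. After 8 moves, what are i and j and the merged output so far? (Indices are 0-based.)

i=0 j=0: A[i]=1<=B[j]=5 take 1, i++
i=1 j=0: A[i]=2<=B[j]=5 take 2, i++
i=2 j=0: A[i]=3<=B[j]=5 take 3, i++
i=3 j=0: A[i]=9>B[j]=5 take 5, j++
i=3 j=1: A[i]=9<=B[j]=11 take 9, i++
i=4 j=1: A[i]=10<=B[j]=11 take 10, i++
i=5 j=1: A[i]=18>B[j]=11 take 11, j++
i=5 j=2: A[i]=18<=B[j]=19 take 18, i++

i=6, j=2, merged so far=[1, 2, 3, 5, 9, 10, 11, 18]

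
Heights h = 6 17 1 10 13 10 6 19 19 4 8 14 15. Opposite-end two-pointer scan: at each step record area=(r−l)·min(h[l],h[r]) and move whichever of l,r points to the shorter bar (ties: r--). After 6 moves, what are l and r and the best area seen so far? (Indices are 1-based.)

l=3, r=9, best area=165

l=1 r=13: min(6,15)*12=72 best=72 *, l++
l=2 r=13: min(17,15)*11=165 best=165 *, r--
l=2 r=12: min(17,14)*10=140 best=165, r--
l=2 r=11: min(17,8)*9=72 best=165, r--
l=2 r=10: min(17,4)*8=32 best=165, r--
l=2 r=9: min(17,19)*7=119 best=165, l++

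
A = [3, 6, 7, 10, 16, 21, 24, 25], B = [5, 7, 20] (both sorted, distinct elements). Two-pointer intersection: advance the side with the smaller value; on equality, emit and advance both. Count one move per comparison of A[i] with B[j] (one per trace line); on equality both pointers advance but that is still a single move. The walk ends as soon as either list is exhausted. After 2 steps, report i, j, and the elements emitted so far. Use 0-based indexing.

[i=0,j=0] 3<5 → i++
[i=1,j=0] 6>5 → j++

i=1, j=1, emitted=[]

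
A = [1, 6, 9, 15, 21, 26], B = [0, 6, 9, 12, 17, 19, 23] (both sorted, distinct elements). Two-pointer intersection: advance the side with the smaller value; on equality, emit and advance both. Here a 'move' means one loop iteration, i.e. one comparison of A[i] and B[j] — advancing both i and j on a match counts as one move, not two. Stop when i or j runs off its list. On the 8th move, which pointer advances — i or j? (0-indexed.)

j

i=0 j=0: 1>0, j++
i=0 j=1: 1<6, i++
i=1 j=1: 6==6 emit, i++,j++
i=2 j=2: 9==9 emit, i++,j++
i=3 j=3: 15>12, j++
i=3 j=4: 15<17, i++
i=4 j=4: 21>17, j++
i=4 j=5: 21>19, j++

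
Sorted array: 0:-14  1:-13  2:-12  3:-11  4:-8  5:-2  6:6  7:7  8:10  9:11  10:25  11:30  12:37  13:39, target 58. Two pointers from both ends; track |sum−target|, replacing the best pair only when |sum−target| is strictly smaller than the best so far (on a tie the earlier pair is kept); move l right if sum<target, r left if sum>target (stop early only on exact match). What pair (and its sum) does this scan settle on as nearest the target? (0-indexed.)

l=0 r=13: -14+39=25 d=33 *, l++
l=1 r=13: -13+39=26 d=32 *, l++
l=2 r=13: -12+39=27 d=31 *, l++
l=3 r=13: -11+39=28 d=30 *, l++
l=4 r=13: -8+39=31 d=27 *, l++
l=5 r=13: -2+39=37 d=21 *, l++
l=6 r=13: 6+39=45 d=13 *, l++
l=7 r=13: 7+39=46 d=12 *, l++
l=8 r=13: 10+39=49 d=9 *, l++
l=9 r=13: 11+39=50 d=8 *, l++
l=10 r=13: 25+39=64 d=6 *, r--
l=10 r=12: 25+37=62 d=4 *, r--
l=10 r=11: 25+30=55 d=3 *, l++

pair (25, 30) with sum 55 (|Δ|=3)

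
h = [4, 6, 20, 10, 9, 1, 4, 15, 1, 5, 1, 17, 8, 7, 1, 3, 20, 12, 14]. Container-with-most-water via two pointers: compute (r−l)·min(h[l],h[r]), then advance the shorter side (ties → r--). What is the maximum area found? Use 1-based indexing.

l=1 r=19: min(4,14)*18=72 best=72 *, l++
l=2 r=19: min(6,14)*17=102 best=102 *, l++
l=3 r=19: min(20,14)*16=224 best=224 *, r--
l=3 r=18: min(20,12)*15=180 best=224, r--
l=3 r=17: min(20,20)*14=280 best=280 *, r--
l=3 r=16: min(20,3)*13=39 best=280, r--
l=3 r=15: min(20,1)*12=12 best=280, r--
l=3 r=14: min(20,7)*11=77 best=280, r--
l=3 r=13: min(20,8)*10=80 best=280, r--
l=3 r=12: min(20,17)*9=153 best=280, r--
l=3 r=11: min(20,1)*8=8 best=280, r--
l=3 r=10: min(20,5)*7=35 best=280, r--
l=3 r=9: min(20,1)*6=6 best=280, r--
l=3 r=8: min(20,15)*5=75 best=280, r--
l=3 r=7: min(20,4)*4=16 best=280, r--
l=3 r=6: min(20,1)*3=3 best=280, r--
l=3 r=5: min(20,9)*2=18 best=280, r--
l=3 r=4: min(20,10)*1=10 best=280, r--

max area = 280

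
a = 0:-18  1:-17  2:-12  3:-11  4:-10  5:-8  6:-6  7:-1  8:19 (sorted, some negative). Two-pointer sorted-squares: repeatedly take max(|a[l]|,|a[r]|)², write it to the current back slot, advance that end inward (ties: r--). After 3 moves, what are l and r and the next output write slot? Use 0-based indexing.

l=2, r=7, next write slot=5

l=0 r=8: |-18|<=|19| out[8]=361, r--
l=0 r=7: |-18|>|-1| out[7]=324, l++
l=1 r=7: |-17|>|-1| out[6]=289, l++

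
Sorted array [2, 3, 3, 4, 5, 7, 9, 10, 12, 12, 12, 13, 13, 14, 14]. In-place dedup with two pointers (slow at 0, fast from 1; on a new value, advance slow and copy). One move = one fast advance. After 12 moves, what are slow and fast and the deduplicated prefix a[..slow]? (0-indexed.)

slow=8, fast=13, prefix=[2, 3, 4, 5, 7, 9, 10, 12, 13]

slow=0 fast=1: a[fast]=3≠a[slow]=2 write a[1]=3, slow++,fast++
slow=1 fast=2: a[fast]=3=a[slow] dup, fast++
slow=1 fast=3: a[fast]=4≠a[slow]=3 write a[2]=4, slow++,fast++
slow=2 fast=4: a[fast]=5≠a[slow]=4 write a[3]=5, slow++,fast++
slow=3 fast=5: a[fast]=7≠a[slow]=5 write a[4]=7, slow++,fast++
slow=4 fast=6: a[fast]=9≠a[slow]=7 write a[5]=9, slow++,fast++
slow=5 fast=7: a[fast]=10≠a[slow]=9 write a[6]=10, slow++,fast++
slow=6 fast=8: a[fast]=12≠a[slow]=10 write a[7]=12, slow++,fast++
slow=7 fast=9: a[fast]=12=a[slow] dup, fast++
slow=7 fast=10: a[fast]=12=a[slow] dup, fast++
slow=7 fast=11: a[fast]=13≠a[slow]=12 write a[8]=13, slow++,fast++
slow=8 fast=12: a[fast]=13=a[slow] dup, fast++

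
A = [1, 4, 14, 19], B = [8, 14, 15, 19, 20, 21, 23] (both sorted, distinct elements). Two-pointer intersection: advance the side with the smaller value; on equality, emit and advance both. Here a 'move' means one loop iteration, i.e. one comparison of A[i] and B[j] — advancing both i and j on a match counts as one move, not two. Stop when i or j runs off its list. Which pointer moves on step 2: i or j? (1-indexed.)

i

i=1 j=1: 1<8, i++
i=2 j=1: 4<8, i++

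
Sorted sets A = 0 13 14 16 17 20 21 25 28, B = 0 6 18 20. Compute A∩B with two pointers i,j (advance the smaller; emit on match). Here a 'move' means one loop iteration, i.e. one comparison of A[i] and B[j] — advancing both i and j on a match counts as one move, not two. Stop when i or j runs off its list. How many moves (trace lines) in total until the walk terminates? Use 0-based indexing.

i=0 j=0: 0==0 emit, i++,j++
i=1 j=1: 13>6, j++
i=1 j=2: 13<18, i++
i=2 j=2: 14<18, i++
i=3 j=2: 16<18, i++
i=4 j=2: 17<18, i++
i=5 j=2: 20>18, j++
i=5 j=3: 20==20 emit, i++,j++

8 moves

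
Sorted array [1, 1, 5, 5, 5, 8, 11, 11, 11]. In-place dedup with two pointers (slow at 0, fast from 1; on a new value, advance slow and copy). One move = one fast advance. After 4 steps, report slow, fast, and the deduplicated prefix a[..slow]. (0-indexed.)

slow=0 fast=1: a[fast]=1=a[slow] dup, fast++
slow=0 fast=2: a[fast]=5≠a[slow]=1 write a[1]=5, slow++,fast++
slow=1 fast=3: a[fast]=5=a[slow] dup, fast++
slow=1 fast=4: a[fast]=5=a[slow] dup, fast++

slow=1, fast=5, prefix=[1, 5]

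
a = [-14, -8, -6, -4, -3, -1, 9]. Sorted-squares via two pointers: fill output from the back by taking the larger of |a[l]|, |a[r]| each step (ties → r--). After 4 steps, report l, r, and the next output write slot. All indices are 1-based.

l=1 r=7: |-14|>|9| out[7]=196, l++
l=2 r=7: |-8|<=|9| out[6]=81, r--
l=2 r=6: |-8|>|-1| out[5]=64, l++
l=3 r=6: |-6|>|-1| out[4]=36, l++

l=4, r=6, next write slot=3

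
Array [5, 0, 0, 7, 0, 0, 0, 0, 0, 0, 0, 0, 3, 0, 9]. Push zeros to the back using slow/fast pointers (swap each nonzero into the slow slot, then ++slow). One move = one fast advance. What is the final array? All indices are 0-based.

[5, 7, 3, 9, 0, 0, 0, 0, 0, 0, 0, 0, 0, 0, 0]

(s=0,f=0) a[fast]=5≠0 swap→a[0]=5 → slow++,fast++
(s=1,f=1) a[fast]=0 → fast++
(s=1,f=2) a[fast]=0 → fast++
(s=1,f=3) a[fast]=7≠0 swap→a[1]=7 → slow++,fast++
(s=2,f=4) a[fast]=0 → fast++
(s=2,f=5) a[fast]=0 → fast++
(s=2,f=6) a[fast]=0 → fast++
(s=2,f=7) a[fast]=0 → fast++
(s=2,f=8) a[fast]=0 → fast++
(s=2,f=9) a[fast]=0 → fast++
(s=2,f=10) a[fast]=0 → fast++
(s=2,f=11) a[fast]=0 → fast++
(s=2,f=12) a[fast]=3≠0 swap→a[2]=3 → slow++,fast++
(s=3,f=13) a[fast]=0 → fast++
(s=3,f=14) a[fast]=9≠0 swap→a[3]=9 → slow++,fast++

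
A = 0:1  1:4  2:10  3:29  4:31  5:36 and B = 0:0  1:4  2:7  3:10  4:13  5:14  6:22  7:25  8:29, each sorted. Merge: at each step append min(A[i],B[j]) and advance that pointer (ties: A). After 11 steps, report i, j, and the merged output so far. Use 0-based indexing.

i=0 j=0: A[i]=1>B[j]=0 take 0, j++
i=0 j=1: A[i]=1<=B[j]=4 take 1, i++
i=1 j=1: A[i]=4<=B[j]=4 take 4, i++
i=2 j=1: A[i]=10>B[j]=4 take 4, j++
i=2 j=2: A[i]=10>B[j]=7 take 7, j++
i=2 j=3: A[i]=10<=B[j]=10 take 10, i++
i=3 j=3: A[i]=29>B[j]=10 take 10, j++
i=3 j=4: A[i]=29>B[j]=13 take 13, j++
i=3 j=5: A[i]=29>B[j]=14 take 14, j++
i=3 j=6: A[i]=29>B[j]=22 take 22, j++
i=3 j=7: A[i]=29>B[j]=25 take 25, j++

i=3, j=8, merged so far=[0, 1, 4, 4, 7, 10, 10, 13, 14, 22, 25]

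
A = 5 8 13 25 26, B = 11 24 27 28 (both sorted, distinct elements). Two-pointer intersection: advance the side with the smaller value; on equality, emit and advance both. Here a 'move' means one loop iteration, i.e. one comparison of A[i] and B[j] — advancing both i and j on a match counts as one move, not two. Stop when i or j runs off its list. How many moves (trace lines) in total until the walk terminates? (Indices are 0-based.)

7 moves

[i=0,j=0] 5<11 → i++
[i=1,j=0] 8<11 → i++
[i=2,j=0] 13>11 → j++
[i=2,j=1] 13<24 → i++
[i=3,j=1] 25>24 → j++
[i=3,j=2] 25<27 → i++
[i=4,j=2] 26<27 → i++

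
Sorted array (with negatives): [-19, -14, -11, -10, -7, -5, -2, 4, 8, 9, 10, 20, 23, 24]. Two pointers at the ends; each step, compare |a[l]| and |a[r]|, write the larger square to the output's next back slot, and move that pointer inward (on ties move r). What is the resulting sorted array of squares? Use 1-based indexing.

[4, 16, 25, 49, 64, 81, 100, 100, 121, 196, 361, 400, 529, 576]

l=1 r=14: |-19|<=|24| out[14]=576, r--
l=1 r=13: |-19|<=|23| out[13]=529, r--
l=1 r=12: |-19|<=|20| out[12]=400, r--
l=1 r=11: |-19|>|10| out[11]=361, l++
l=2 r=11: |-14|>|10| out[10]=196, l++
l=3 r=11: |-11|>|10| out[9]=121, l++
l=4 r=11: |-10|<=|10| out[8]=100, r--
l=4 r=10: |-10|>|9| out[7]=100, l++
l=5 r=10: |-7|<=|9| out[6]=81, r--
l=5 r=9: |-7|<=|8| out[5]=64, r--
l=5 r=8: |-7|>|4| out[4]=49, l++
l=6 r=8: |-5|>|4| out[3]=25, l++
l=7 r=8: |-2|<=|4| out[2]=16, r--
l=7 r=7: |-2|<=|-2| out[1]=4, r--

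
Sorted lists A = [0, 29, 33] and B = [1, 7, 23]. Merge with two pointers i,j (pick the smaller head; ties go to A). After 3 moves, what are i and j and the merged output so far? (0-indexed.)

i=0 j=0: A[i]=0<=B[j]=1 take 0, i++
i=1 j=0: A[i]=29>B[j]=1 take 1, j++
i=1 j=1: A[i]=29>B[j]=7 take 7, j++

i=1, j=2, merged so far=[0, 1, 7]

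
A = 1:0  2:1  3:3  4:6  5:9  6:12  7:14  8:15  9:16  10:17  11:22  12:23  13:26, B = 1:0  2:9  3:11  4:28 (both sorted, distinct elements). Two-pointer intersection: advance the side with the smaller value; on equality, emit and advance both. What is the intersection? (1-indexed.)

intersection = [0, 9]

i=1 j=1: 0==0 emit, i++,j++
i=2 j=2: 1<9, i++
i=3 j=2: 3<9, i++
i=4 j=2: 6<9, i++
i=5 j=2: 9==9 emit, i++,j++
i=6 j=3: 12>11, j++
i=6 j=4: 12<28, i++
i=7 j=4: 14<28, i++
i=8 j=4: 15<28, i++
i=9 j=4: 16<28, i++
i=10 j=4: 17<28, i++
i=11 j=4: 22<28, i++
i=12 j=4: 23<28, i++
i=13 j=4: 26<28, i++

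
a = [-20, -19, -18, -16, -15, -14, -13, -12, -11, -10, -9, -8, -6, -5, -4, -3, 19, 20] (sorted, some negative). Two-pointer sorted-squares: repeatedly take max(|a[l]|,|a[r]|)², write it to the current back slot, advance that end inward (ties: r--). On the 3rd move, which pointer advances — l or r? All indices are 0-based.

l=0 r=17: |-20|<=|20| out[17]=400, r--
l=0 r=16: |-20|>|19| out[16]=400, l++
l=1 r=16: |-19|<=|19| out[15]=361, r--

r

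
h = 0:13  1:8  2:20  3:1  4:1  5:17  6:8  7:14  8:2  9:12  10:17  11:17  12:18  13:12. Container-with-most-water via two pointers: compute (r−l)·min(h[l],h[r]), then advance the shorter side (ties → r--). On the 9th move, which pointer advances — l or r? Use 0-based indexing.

r

l=0 r=13: min(13,12)*13=156 best=156 *, r--
l=0 r=12: min(13,18)*12=156 best=156, l++
l=1 r=12: min(8,18)*11=88 best=156, l++
l=2 r=12: min(20,18)*10=180 best=180 *, r--
l=2 r=11: min(20,17)*9=153 best=180, r--
l=2 r=10: min(20,17)*8=136 best=180, r--
l=2 r=9: min(20,12)*7=84 best=180, r--
l=2 r=8: min(20,2)*6=12 best=180, r--
l=2 r=7: min(20,14)*5=70 best=180, r--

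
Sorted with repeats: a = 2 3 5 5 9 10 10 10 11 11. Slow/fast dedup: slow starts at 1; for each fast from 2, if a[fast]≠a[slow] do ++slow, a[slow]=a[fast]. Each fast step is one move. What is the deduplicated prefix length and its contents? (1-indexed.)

(s=1,f=2) a[fast]=3≠a[slow]=2 write a[2]=3 → slow++,fast++
(s=2,f=3) a[fast]=5≠a[slow]=3 write a[3]=5 → slow++,fast++
(s=3,f=4) a[fast]=5=a[slow] dup → fast++
(s=3,f=5) a[fast]=9≠a[slow]=5 write a[4]=9 → slow++,fast++
(s=4,f=6) a[fast]=10≠a[slow]=9 write a[5]=10 → slow++,fast++
(s=5,f=7) a[fast]=10=a[slow] dup → fast++
(s=5,f=8) a[fast]=10=a[slow] dup → fast++
(s=5,f=9) a[fast]=11≠a[slow]=10 write a[6]=11 → slow++,fast++
(s=6,f=10) a[fast]=11=a[slow] dup → fast++

length 6; prefix = [2, 3, 5, 9, 10, 11]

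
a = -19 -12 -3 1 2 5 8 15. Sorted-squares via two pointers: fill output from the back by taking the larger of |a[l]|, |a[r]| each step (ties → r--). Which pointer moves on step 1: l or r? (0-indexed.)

l

l=0 r=7: |-19|>|15| out[7]=361, l++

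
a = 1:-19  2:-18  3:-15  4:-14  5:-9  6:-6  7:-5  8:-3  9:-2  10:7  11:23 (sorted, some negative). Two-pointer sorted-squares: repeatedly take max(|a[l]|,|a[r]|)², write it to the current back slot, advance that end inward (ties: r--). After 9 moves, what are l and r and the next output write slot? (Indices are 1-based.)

[1,11] |-19|<=|23| out[11]=529 → r--
[1,10] |-19|>|7| out[10]=361 → l++
[2,10] |-18|>|7| out[9]=324 → l++
[3,10] |-15|>|7| out[8]=225 → l++
[4,10] |-14|>|7| out[7]=196 → l++
[5,10] |-9|>|7| out[6]=81 → l++
[6,10] |-6|<=|7| out[5]=49 → r--
[6,9] |-6|>|-2| out[4]=36 → l++
[7,9] |-5|>|-2| out[3]=25 → l++

l=8, r=9, next write slot=2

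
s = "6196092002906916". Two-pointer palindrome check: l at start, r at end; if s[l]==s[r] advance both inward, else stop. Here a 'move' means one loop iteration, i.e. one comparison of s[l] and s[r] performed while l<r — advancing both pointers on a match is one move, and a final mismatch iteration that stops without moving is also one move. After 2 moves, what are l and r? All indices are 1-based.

[1,16] '6'=='6' → l++,r--
[2,15] '1'=='1' → l++,r--

l=3, r=14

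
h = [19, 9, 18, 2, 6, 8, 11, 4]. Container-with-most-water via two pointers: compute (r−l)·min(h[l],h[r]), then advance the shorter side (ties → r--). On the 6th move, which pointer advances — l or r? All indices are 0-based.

[0,7] min(19,4)*7=28 best=28 * → r--
[0,6] min(19,11)*6=66 best=66 * → r--
[0,5] min(19,8)*5=40 best=66 → r--
[0,4] min(19,6)*4=24 best=66 → r--
[0,3] min(19,2)*3=6 best=66 → r--
[0,2] min(19,18)*2=36 best=66 → r--

r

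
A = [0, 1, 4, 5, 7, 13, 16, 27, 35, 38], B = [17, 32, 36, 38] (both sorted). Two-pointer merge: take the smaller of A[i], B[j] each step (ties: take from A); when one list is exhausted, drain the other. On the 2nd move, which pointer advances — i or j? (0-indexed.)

i=0 j=0: A[i]=0<=B[j]=17 take 0, i++
i=1 j=0: A[i]=1<=B[j]=17 take 1, i++

i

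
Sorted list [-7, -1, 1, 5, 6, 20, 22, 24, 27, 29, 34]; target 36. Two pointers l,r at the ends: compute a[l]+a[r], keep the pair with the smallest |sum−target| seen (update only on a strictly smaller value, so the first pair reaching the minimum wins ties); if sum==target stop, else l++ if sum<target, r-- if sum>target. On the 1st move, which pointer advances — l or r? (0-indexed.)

l

l=0 r=10: -7+34=27 d=9 *, l++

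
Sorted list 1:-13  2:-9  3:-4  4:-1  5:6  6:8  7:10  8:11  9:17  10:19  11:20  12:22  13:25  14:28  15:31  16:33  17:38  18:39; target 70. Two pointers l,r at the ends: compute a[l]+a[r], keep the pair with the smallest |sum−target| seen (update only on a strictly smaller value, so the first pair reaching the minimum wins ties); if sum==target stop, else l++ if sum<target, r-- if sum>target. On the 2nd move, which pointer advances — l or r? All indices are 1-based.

l=1 r=18: -13+39=26 d=44 *, l++
l=2 r=18: -9+39=30 d=40 *, l++

l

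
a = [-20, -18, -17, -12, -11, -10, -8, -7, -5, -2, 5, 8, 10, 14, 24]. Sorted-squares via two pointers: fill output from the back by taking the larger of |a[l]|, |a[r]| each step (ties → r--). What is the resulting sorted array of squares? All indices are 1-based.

l=1 r=15: |-20|<=|24| out[15]=576, r--
l=1 r=14: |-20|>|14| out[14]=400, l++
l=2 r=14: |-18|>|14| out[13]=324, l++
l=3 r=14: |-17|>|14| out[12]=289, l++
l=4 r=14: |-12|<=|14| out[11]=196, r--
l=4 r=13: |-12|>|10| out[10]=144, l++
l=5 r=13: |-11|>|10| out[9]=121, l++
l=6 r=13: |-10|<=|10| out[8]=100, r--
l=6 r=12: |-10|>|8| out[7]=100, l++
l=7 r=12: |-8|<=|8| out[6]=64, r--
l=7 r=11: |-8|>|5| out[5]=64, l++
l=8 r=11: |-7|>|5| out[4]=49, l++
l=9 r=11: |-5|<=|5| out[3]=25, r--
l=9 r=10: |-5|>|-2| out[2]=25, l++
l=10 r=10: |-2|<=|-2| out[1]=4, r--

[4, 25, 25, 49, 64, 64, 100, 100, 121, 144, 196, 289, 324, 400, 576]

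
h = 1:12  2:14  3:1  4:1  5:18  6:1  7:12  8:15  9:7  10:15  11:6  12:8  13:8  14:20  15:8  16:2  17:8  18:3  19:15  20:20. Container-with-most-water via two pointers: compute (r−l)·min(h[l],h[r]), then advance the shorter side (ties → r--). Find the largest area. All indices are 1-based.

max area = 270

l=1 r=20: min(12,20)*19=228 best=228 *, l++
l=2 r=20: min(14,20)*18=252 best=252 *, l++
l=3 r=20: min(1,20)*17=17 best=252, l++
l=4 r=20: min(1,20)*16=16 best=252, l++
l=5 r=20: min(18,20)*15=270 best=270 *, l++
l=6 r=20: min(1,20)*14=14 best=270, l++
l=7 r=20: min(12,20)*13=156 best=270, l++
l=8 r=20: min(15,20)*12=180 best=270, l++
l=9 r=20: min(7,20)*11=77 best=270, l++
l=10 r=20: min(15,20)*10=150 best=270, l++
l=11 r=20: min(6,20)*9=54 best=270, l++
l=12 r=20: min(8,20)*8=64 best=270, l++
l=13 r=20: min(8,20)*7=56 best=270, l++
l=14 r=20: min(20,20)*6=120 best=270, r--
l=14 r=19: min(20,15)*5=75 best=270, r--
l=14 r=18: min(20,3)*4=12 best=270, r--
l=14 r=17: min(20,8)*3=24 best=270, r--
l=14 r=16: min(20,2)*2=4 best=270, r--
l=14 r=15: min(20,8)*1=8 best=270, r--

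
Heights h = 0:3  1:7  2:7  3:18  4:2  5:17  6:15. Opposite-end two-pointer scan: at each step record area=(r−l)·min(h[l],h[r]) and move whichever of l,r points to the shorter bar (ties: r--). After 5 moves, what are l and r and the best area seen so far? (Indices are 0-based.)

l=3, r=4, best area=45

[0,6] min(3,15)*6=18 best=18 * → l++
[1,6] min(7,15)*5=35 best=35 * → l++
[2,6] min(7,15)*4=28 best=35 → l++
[3,6] min(18,15)*3=45 best=45 * → r--
[3,5] min(18,17)*2=34 best=45 → r--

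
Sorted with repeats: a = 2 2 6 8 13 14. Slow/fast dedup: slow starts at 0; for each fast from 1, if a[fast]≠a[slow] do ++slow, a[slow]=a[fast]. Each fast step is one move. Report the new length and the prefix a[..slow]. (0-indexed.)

(s=0,f=1) a[fast]=2=a[slow] dup → fast++
(s=0,f=2) a[fast]=6≠a[slow]=2 write a[1]=6 → slow++,fast++
(s=1,f=3) a[fast]=8≠a[slow]=6 write a[2]=8 → slow++,fast++
(s=2,f=4) a[fast]=13≠a[slow]=8 write a[3]=13 → slow++,fast++
(s=3,f=5) a[fast]=14≠a[slow]=13 write a[4]=14 → slow++,fast++

length 5; prefix = [2, 6, 8, 13, 14]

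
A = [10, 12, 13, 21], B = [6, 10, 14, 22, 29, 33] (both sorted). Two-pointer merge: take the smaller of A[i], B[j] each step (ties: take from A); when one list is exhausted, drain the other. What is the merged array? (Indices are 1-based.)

[6, 10, 10, 12, 13, 14, 21, 22, 29, 33]

i=1 j=1: A[i]=10>B[j]=6 take 6, j++
i=1 j=2: A[i]=10<=B[j]=10 take 10, i++
i=2 j=2: A[i]=12>B[j]=10 take 10, j++
i=2 j=3: A[i]=12<=B[j]=14 take 12, i++
i=3 j=3: A[i]=13<=B[j]=14 take 13, i++
i=4 j=3: A[i]=21>B[j]=14 take 14, j++
i=4 j=4: A[i]=21<=B[j]=22 take 21, i++
i=5 j=4: A done, take B[j]=22, j++
i=5 j=5: A done, take B[j]=29, j++
i=5 j=6: A done, take B[j]=33, j++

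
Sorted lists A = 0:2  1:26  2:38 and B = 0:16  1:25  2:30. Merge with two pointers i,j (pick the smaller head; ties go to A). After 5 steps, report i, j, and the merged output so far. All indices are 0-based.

i=2, j=3, merged so far=[2, 16, 25, 26, 30]

i=0 j=0: A[i]=2<=B[j]=16 take 2, i++
i=1 j=0: A[i]=26>B[j]=16 take 16, j++
i=1 j=1: A[i]=26>B[j]=25 take 25, j++
i=1 j=2: A[i]=26<=B[j]=30 take 26, i++
i=2 j=2: A[i]=38>B[j]=30 take 30, j++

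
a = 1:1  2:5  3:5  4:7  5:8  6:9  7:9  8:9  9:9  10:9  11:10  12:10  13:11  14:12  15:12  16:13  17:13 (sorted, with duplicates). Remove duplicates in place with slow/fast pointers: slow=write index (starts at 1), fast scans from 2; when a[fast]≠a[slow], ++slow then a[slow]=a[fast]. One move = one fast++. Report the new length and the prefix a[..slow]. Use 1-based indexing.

slow=1 fast=2: a[fast]=5≠a[slow]=1 write a[2]=5, slow++,fast++
slow=2 fast=3: a[fast]=5=a[slow] dup, fast++
slow=2 fast=4: a[fast]=7≠a[slow]=5 write a[3]=7, slow++,fast++
slow=3 fast=5: a[fast]=8≠a[slow]=7 write a[4]=8, slow++,fast++
slow=4 fast=6: a[fast]=9≠a[slow]=8 write a[5]=9, slow++,fast++
slow=5 fast=7: a[fast]=9=a[slow] dup, fast++
slow=5 fast=8: a[fast]=9=a[slow] dup, fast++
slow=5 fast=9: a[fast]=9=a[slow] dup, fast++
slow=5 fast=10: a[fast]=9=a[slow] dup, fast++
slow=5 fast=11: a[fast]=10≠a[slow]=9 write a[6]=10, slow++,fast++
slow=6 fast=12: a[fast]=10=a[slow] dup, fast++
slow=6 fast=13: a[fast]=11≠a[slow]=10 write a[7]=11, slow++,fast++
slow=7 fast=14: a[fast]=12≠a[slow]=11 write a[8]=12, slow++,fast++
slow=8 fast=15: a[fast]=12=a[slow] dup, fast++
slow=8 fast=16: a[fast]=13≠a[slow]=12 write a[9]=13, slow++,fast++
slow=9 fast=17: a[fast]=13=a[slow] dup, fast++

length 9; prefix = [1, 5, 7, 8, 9, 10, 11, 12, 13]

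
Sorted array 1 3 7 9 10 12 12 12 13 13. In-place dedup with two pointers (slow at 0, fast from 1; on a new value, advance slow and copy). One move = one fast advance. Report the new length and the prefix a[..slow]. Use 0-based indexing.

slow=0 fast=1: a[fast]=3≠a[slow]=1 write a[1]=3, slow++,fast++
slow=1 fast=2: a[fast]=7≠a[slow]=3 write a[2]=7, slow++,fast++
slow=2 fast=3: a[fast]=9≠a[slow]=7 write a[3]=9, slow++,fast++
slow=3 fast=4: a[fast]=10≠a[slow]=9 write a[4]=10, slow++,fast++
slow=4 fast=5: a[fast]=12≠a[slow]=10 write a[5]=12, slow++,fast++
slow=5 fast=6: a[fast]=12=a[slow] dup, fast++
slow=5 fast=7: a[fast]=12=a[slow] dup, fast++
slow=5 fast=8: a[fast]=13≠a[slow]=12 write a[6]=13, slow++,fast++
slow=6 fast=9: a[fast]=13=a[slow] dup, fast++

length 7; prefix = [1, 3, 7, 9, 10, 12, 13]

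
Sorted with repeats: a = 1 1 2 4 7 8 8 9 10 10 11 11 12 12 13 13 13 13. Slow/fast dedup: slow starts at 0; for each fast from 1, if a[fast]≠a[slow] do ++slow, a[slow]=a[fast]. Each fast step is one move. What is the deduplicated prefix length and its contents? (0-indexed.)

length 10; prefix = [1, 2, 4, 7, 8, 9, 10, 11, 12, 13]

(s=0,f=1) a[fast]=1=a[slow] dup → fast++
(s=0,f=2) a[fast]=2≠a[slow]=1 write a[1]=2 → slow++,fast++
(s=1,f=3) a[fast]=4≠a[slow]=2 write a[2]=4 → slow++,fast++
(s=2,f=4) a[fast]=7≠a[slow]=4 write a[3]=7 → slow++,fast++
(s=3,f=5) a[fast]=8≠a[slow]=7 write a[4]=8 → slow++,fast++
(s=4,f=6) a[fast]=8=a[slow] dup → fast++
(s=4,f=7) a[fast]=9≠a[slow]=8 write a[5]=9 → slow++,fast++
(s=5,f=8) a[fast]=10≠a[slow]=9 write a[6]=10 → slow++,fast++
(s=6,f=9) a[fast]=10=a[slow] dup → fast++
(s=6,f=10) a[fast]=11≠a[slow]=10 write a[7]=11 → slow++,fast++
(s=7,f=11) a[fast]=11=a[slow] dup → fast++
(s=7,f=12) a[fast]=12≠a[slow]=11 write a[8]=12 → slow++,fast++
(s=8,f=13) a[fast]=12=a[slow] dup → fast++
(s=8,f=14) a[fast]=13≠a[slow]=12 write a[9]=13 → slow++,fast++
(s=9,f=15) a[fast]=13=a[slow] dup → fast++
(s=9,f=16) a[fast]=13=a[slow] dup → fast++
(s=9,f=17) a[fast]=13=a[slow] dup → fast++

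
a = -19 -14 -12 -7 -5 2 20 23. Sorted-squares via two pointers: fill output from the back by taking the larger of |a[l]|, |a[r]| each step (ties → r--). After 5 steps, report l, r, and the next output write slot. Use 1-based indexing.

l=4, r=6, next write slot=3

[1,8] |-19|<=|23| out[8]=529 → r--
[1,7] |-19|<=|20| out[7]=400 → r--
[1,6] |-19|>|2| out[6]=361 → l++
[2,6] |-14|>|2| out[5]=196 → l++
[3,6] |-12|>|2| out[4]=144 → l++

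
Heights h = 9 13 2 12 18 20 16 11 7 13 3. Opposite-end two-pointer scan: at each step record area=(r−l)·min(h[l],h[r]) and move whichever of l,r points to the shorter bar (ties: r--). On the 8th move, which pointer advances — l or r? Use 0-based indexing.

l=0 r=10: min(9,3)*10=30 best=30 *, r--
l=0 r=9: min(9,13)*9=81 best=81 *, l++
l=1 r=9: min(13,13)*8=104 best=104 *, r--
l=1 r=8: min(13,7)*7=49 best=104, r--
l=1 r=7: min(13,11)*6=66 best=104, r--
l=1 r=6: min(13,16)*5=65 best=104, l++
l=2 r=6: min(2,16)*4=8 best=104, l++
l=3 r=6: min(12,16)*3=36 best=104, l++

l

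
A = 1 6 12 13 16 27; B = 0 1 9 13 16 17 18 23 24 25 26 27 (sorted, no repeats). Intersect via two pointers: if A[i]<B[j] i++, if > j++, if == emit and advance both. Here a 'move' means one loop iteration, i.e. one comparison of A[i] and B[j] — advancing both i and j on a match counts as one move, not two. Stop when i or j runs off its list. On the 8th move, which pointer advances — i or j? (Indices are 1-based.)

j

[i=1,j=1] 1>0 → j++
[i=1,j=2] 1==1 emit → i++,j++
[i=2,j=3] 6<9 → i++
[i=3,j=3] 12>9 → j++
[i=3,j=4] 12<13 → i++
[i=4,j=4] 13==13 emit → i++,j++
[i=5,j=5] 16==16 emit → i++,j++
[i=6,j=6] 27>17 → j++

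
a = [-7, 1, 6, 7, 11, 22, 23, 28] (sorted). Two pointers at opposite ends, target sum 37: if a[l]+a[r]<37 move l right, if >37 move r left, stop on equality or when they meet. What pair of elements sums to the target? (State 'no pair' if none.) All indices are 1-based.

no pair

l=1 r=8: -7+28=21 <37, l++
l=2 r=8: 1+28=29 <37, l++
l=3 r=8: 6+28=34 <37, l++
l=4 r=8: 7+28=35 <37, l++
l=5 r=8: 11+28=39 >37, r--
l=5 r=7: 11+23=34 <37, l++
l=6 r=7: 22+23=45 >37, r--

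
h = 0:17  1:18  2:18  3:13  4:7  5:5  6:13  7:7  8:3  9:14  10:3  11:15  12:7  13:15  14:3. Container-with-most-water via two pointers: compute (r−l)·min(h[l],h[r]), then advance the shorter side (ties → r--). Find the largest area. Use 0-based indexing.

max area = 195

l=0 r=14: min(17,3)*14=42 best=42 *, r--
l=0 r=13: min(17,15)*13=195 best=195 *, r--
l=0 r=12: min(17,7)*12=84 best=195, r--
l=0 r=11: min(17,15)*11=165 best=195, r--
l=0 r=10: min(17,3)*10=30 best=195, r--
l=0 r=9: min(17,14)*9=126 best=195, r--
l=0 r=8: min(17,3)*8=24 best=195, r--
l=0 r=7: min(17,7)*7=49 best=195, r--
l=0 r=6: min(17,13)*6=78 best=195, r--
l=0 r=5: min(17,5)*5=25 best=195, r--
l=0 r=4: min(17,7)*4=28 best=195, r--
l=0 r=3: min(17,13)*3=39 best=195, r--
l=0 r=2: min(17,18)*2=34 best=195, l++
l=1 r=2: min(18,18)*1=18 best=195, r--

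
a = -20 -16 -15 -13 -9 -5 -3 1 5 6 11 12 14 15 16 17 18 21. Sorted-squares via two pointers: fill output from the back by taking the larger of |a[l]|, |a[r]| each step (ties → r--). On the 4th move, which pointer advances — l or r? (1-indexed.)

[1,18] |-20|<=|21| out[18]=441 → r--
[1,17] |-20|>|18| out[17]=400 → l++
[2,17] |-16|<=|18| out[16]=324 → r--
[2,16] |-16|<=|17| out[15]=289 → r--

r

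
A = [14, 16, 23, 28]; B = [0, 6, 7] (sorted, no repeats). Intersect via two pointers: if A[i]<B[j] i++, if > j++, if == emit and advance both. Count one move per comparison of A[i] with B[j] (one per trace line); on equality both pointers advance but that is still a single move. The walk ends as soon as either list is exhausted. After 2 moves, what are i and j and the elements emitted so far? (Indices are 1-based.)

i=1, j=3, emitted=[]

[i=1,j=1] 14>0 → j++
[i=1,j=2] 14>6 → j++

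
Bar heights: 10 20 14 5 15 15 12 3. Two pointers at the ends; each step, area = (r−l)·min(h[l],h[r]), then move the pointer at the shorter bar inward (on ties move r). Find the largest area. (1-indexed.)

[1,8] min(10,3)*7=21 best=21 * → r--
[1,7] min(10,12)*6=60 best=60 * → l++
[2,7] min(20,12)*5=60 best=60 → r--
[2,6] min(20,15)*4=60 best=60 → r--
[2,5] min(20,15)*3=45 best=60 → r--
[2,4] min(20,5)*2=10 best=60 → r--
[2,3] min(20,14)*1=14 best=60 → r--

max area = 60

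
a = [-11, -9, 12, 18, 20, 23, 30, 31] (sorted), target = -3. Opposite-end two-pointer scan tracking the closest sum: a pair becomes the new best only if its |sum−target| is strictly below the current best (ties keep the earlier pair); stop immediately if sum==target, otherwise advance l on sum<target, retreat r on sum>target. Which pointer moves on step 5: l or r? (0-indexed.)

r

l=0 r=7: -11+31=20 d=23 *, r--
l=0 r=6: -11+30=19 d=22 *, r--
l=0 r=5: -11+23=12 d=15 *, r--
l=0 r=4: -11+20=9 d=12 *, r--
l=0 r=3: -11+18=7 d=10 *, r--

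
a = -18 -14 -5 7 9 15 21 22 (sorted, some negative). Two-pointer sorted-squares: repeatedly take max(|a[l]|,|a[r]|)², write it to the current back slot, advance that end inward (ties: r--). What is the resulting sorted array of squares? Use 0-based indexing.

[25, 49, 81, 196, 225, 324, 441, 484]

[0,7] |-18|<=|22| out[7]=484 → r--
[0,6] |-18|<=|21| out[6]=441 → r--
[0,5] |-18|>|15| out[5]=324 → l++
[1,5] |-14|<=|15| out[4]=225 → r--
[1,4] |-14|>|9| out[3]=196 → l++
[2,4] |-5|<=|9| out[2]=81 → r--
[2,3] |-5|<=|7| out[1]=49 → r--
[2,2] |-5|<=|-5| out[0]=25 → r--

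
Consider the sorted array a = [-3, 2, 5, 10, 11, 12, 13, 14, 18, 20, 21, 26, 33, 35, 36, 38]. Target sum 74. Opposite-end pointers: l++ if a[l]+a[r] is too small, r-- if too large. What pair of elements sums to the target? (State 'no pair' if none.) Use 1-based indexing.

l=1 r=16: -3+38=35 <74, l++
l=2 r=16: 2+38=40 <74, l++
l=3 r=16: 5+38=43 <74, l++
l=4 r=16: 10+38=48 <74, l++
l=5 r=16: 11+38=49 <74, l++
l=6 r=16: 12+38=50 <74, l++
l=7 r=16: 13+38=51 <74, l++
l=8 r=16: 14+38=52 <74, l++
l=9 r=16: 18+38=56 <74, l++
l=10 r=16: 20+38=58 <74, l++
l=11 r=16: 21+38=59 <74, l++
l=12 r=16: 26+38=64 <74, l++
l=13 r=16: 33+38=71 <74, l++
l=14 r=16: 35+38=73 <74, l++
l=15 r=16: 36+38=74, found

(36, 38)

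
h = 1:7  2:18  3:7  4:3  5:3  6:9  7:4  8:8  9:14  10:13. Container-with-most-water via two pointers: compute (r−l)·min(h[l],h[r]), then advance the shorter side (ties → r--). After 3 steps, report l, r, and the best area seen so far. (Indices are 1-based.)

l=2, r=8, best area=104

[1,10] min(7,13)*9=63 best=63 * → l++
[2,10] min(18,13)*8=104 best=104 * → r--
[2,9] min(18,14)*7=98 best=104 → r--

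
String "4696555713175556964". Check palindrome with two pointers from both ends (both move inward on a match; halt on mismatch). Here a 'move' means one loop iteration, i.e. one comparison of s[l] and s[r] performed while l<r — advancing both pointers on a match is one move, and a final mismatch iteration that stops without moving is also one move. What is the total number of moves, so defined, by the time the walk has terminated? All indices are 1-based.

[1,19] '4'=='4' → l++,r--
[2,18] '6'=='6' → l++,r--
[3,17] '9'=='9' → l++,r--
[4,16] '6'=='6' → l++,r--
[5,15] '5'=='5' → l++,r--
[6,14] '5'=='5' → l++,r--
[7,13] '5'=='5' → l++,r--
[8,12] '7'=='7' → l++,r--
[9,11] '1'=='1' → l++,r--

9 moves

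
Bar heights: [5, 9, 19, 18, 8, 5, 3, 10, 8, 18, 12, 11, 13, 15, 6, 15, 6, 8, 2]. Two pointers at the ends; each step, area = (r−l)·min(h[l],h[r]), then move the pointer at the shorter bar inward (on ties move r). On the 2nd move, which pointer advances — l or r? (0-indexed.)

[0,18] min(5,2)*18=36 best=36 * → r--
[0,17] min(5,8)*17=85 best=85 * → l++

l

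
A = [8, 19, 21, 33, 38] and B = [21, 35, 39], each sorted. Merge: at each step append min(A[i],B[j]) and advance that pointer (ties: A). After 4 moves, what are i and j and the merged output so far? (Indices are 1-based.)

[i=1,j=1] A[i]=8<=B[j]=21 take 8 → i++
[i=2,j=1] A[i]=19<=B[j]=21 take 19 → i++
[i=3,j=1] A[i]=21<=B[j]=21 take 21 → i++
[i=4,j=1] A[i]=33>B[j]=21 take 21 → j++

i=4, j=2, merged so far=[8, 19, 21, 21]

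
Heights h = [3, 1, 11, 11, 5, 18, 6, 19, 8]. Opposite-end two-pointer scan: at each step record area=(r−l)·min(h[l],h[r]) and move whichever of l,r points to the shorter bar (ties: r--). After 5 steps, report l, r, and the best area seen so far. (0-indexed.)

[0,8] min(3,8)*8=24 best=24 * → l++
[1,8] min(1,8)*7=7 best=24 → l++
[2,8] min(11,8)*6=48 best=48 * → r--
[2,7] min(11,19)*5=55 best=55 * → l++
[3,7] min(11,19)*4=44 best=55 → l++

l=4, r=7, best area=55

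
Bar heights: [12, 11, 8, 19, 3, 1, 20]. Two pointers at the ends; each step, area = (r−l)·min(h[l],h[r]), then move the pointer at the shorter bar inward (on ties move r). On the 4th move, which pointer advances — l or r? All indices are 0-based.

l=0 r=6: min(12,20)*6=72 best=72 *, l++
l=1 r=6: min(11,20)*5=55 best=72, l++
l=2 r=6: min(8,20)*4=32 best=72, l++
l=3 r=6: min(19,20)*3=57 best=72, l++

l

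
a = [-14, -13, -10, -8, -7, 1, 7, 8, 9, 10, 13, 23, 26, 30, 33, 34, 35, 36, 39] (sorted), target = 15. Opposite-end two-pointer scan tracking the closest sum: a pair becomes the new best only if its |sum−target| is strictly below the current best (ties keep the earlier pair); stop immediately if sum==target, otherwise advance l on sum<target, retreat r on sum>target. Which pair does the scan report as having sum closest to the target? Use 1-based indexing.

[1,19] -14+39=25 d=10 * → r--
[1,18] -14+36=22 d=7 * → r--
[1,17] -14+35=21 d=6 * → r--
[1,16] -14+34=20 d=5 * → r--
[1,15] -14+33=19 d=4 * → r--
[1,14] -14+30=16 d=1 * → r--
[1,13] -14+26=12 d=3 → l++
[2,13] -13+26=13 d=2 → l++
[3,13] -10+26=16 d=1 → r--
[3,12] -10+23=13 d=2 → l++
[4,12] -8+23=15 d=0 * → stop

pair (-8, 23) with sum 15 (|Δ|=0)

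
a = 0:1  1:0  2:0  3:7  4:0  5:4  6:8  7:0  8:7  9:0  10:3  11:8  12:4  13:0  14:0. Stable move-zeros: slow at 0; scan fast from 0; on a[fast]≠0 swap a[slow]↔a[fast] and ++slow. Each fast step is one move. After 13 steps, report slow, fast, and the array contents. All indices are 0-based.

slow=8, fast=13, a=[1, 7, 4, 8, 7, 3, 8, 4, 0, 0, 0, 0, 0, 0, 0]

slow=0 fast=0: a[fast]=1≠0 swap→a[0]=1, slow++,fast++
slow=1 fast=1: a[fast]=0, fast++
slow=1 fast=2: a[fast]=0, fast++
slow=1 fast=3: a[fast]=7≠0 swap→a[1]=7, slow++,fast++
slow=2 fast=4: a[fast]=0, fast++
slow=2 fast=5: a[fast]=4≠0 swap→a[2]=4, slow++,fast++
slow=3 fast=6: a[fast]=8≠0 swap→a[3]=8, slow++,fast++
slow=4 fast=7: a[fast]=0, fast++
slow=4 fast=8: a[fast]=7≠0 swap→a[4]=7, slow++,fast++
slow=5 fast=9: a[fast]=0, fast++
slow=5 fast=10: a[fast]=3≠0 swap→a[5]=3, slow++,fast++
slow=6 fast=11: a[fast]=8≠0 swap→a[6]=8, slow++,fast++
slow=7 fast=12: a[fast]=4≠0 swap→a[7]=4, slow++,fast++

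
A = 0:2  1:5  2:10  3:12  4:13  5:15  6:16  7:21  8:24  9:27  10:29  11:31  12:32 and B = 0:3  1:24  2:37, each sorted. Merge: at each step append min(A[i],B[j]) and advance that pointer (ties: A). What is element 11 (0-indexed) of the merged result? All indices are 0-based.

merged[11] = 27

i=0 j=0: A[i]=2<=B[j]=3 take 2, i++
i=1 j=0: A[i]=5>B[j]=3 take 3, j++
i=1 j=1: A[i]=5<=B[j]=24 take 5, i++
i=2 j=1: A[i]=10<=B[j]=24 take 10, i++
i=3 j=1: A[i]=12<=B[j]=24 take 12, i++
i=4 j=1: A[i]=13<=B[j]=24 take 13, i++
i=5 j=1: A[i]=15<=B[j]=24 take 15, i++
i=6 j=1: A[i]=16<=B[j]=24 take 16, i++
i=7 j=1: A[i]=21<=B[j]=24 take 21, i++
i=8 j=1: A[i]=24<=B[j]=24 take 24, i++
i=9 j=1: A[i]=27>B[j]=24 take 24, j++
i=9 j=2: A[i]=27<=B[j]=37 take 27, i++
i=10 j=2: A[i]=29<=B[j]=37 take 29, i++
i=11 j=2: A[i]=31<=B[j]=37 take 31, i++
i=12 j=2: A[i]=32<=B[j]=37 take 32, i++
i=13 j=2: A done, take B[j]=37, j++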